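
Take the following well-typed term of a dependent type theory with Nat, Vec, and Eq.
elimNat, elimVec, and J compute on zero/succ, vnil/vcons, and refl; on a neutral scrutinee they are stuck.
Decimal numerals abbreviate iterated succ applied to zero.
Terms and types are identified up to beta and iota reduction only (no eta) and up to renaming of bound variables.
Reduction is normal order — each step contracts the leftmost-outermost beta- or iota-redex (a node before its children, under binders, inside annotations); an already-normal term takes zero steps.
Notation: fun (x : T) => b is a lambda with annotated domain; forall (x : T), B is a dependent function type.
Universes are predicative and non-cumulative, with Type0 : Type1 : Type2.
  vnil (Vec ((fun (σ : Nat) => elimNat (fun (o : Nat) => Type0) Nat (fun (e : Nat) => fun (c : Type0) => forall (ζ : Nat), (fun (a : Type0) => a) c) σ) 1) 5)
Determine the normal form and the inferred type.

reduced normal form:
  vnil (Vec (forall (σ : Nat), Nat) 5)
the term's type:
  Vec (Vec (forall (σ : Nat), Nat) 5) 0
observation: 6 normal-order steps normalize the term, beginning with a beta-redex.


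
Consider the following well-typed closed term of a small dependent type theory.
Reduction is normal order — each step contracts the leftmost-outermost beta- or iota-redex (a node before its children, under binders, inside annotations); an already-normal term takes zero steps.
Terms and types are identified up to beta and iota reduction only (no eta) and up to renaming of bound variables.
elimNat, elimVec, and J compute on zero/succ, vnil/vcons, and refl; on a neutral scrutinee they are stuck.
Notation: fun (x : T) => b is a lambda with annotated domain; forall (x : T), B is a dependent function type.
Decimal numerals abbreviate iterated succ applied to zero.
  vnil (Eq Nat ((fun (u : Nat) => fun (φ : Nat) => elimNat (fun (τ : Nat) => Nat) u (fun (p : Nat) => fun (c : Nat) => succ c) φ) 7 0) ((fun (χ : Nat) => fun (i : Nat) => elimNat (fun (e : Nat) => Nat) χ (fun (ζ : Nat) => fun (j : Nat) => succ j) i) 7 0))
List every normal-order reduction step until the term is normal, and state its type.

normal-order reduction sequence:
  vnil (Eq Nat ((fun (u : Nat) => fun (φ : Nat) => elimNat (fun (τ : Nat) => Nat) u (fun (p : Nat) => fun (c : Nat) => succ c) φ) 7 0) ((fun (χ : Nat) => fun (i : Nat) => elimNat (fun (e : Nat) => Nat) χ (fun (ζ : Nat) => fun (j : Nat) => succ j) i) 7 0))
  ~> vnil (Eq Nat ((fun (u : Nat) => elimNat (fun (φ : Nat) => Nat) 7 (fun (τ : Nat) => fun (p : Nat) => succ p) u) 0) ((fun (c : Nat) => fun (χ : Nat) => elimNat (fun (i : Nat) => Nat) c (fun (e : Nat) => fun (ζ : Nat) => succ ζ) χ) 7 0))
  ~> vnil (Eq Nat (elimNat (fun (u : Nat) => Nat) 7 (fun (φ : Nat) => fun (τ : Nat) => succ τ) 0) ((fun (p : Nat) => fun (c : Nat) => elimNat (fun (χ : Nat) => Nat) p (fun (i : Nat) => fun (e : Nat) => succ e) c) 7 0))
  ~> vnil (Eq Nat 7 ((fun (u : Nat) => fun (φ : Nat) => elimNat (fun (τ : Nat) => Nat) u (fun (p : Nat) => fun (c : Nat) => succ c) φ) 7 0))
  ~> vnil (Eq Nat 7 ((fun (u : Nat) => elimNat (fun (φ : Nat) => Nat) 7 (fun (τ : Nat) => fun (p : Nat) => succ p) u) 0))
  ~> vnil (Eq Nat 7 (elimNat (fun (u : Nat) => Nat) 7 (fun (φ : Nat) => fun (τ : Nat) => succ τ) 0))
  ~> vnil (Eq Nat 7 7)
type:
  Vec (Eq Nat 7 7) 0


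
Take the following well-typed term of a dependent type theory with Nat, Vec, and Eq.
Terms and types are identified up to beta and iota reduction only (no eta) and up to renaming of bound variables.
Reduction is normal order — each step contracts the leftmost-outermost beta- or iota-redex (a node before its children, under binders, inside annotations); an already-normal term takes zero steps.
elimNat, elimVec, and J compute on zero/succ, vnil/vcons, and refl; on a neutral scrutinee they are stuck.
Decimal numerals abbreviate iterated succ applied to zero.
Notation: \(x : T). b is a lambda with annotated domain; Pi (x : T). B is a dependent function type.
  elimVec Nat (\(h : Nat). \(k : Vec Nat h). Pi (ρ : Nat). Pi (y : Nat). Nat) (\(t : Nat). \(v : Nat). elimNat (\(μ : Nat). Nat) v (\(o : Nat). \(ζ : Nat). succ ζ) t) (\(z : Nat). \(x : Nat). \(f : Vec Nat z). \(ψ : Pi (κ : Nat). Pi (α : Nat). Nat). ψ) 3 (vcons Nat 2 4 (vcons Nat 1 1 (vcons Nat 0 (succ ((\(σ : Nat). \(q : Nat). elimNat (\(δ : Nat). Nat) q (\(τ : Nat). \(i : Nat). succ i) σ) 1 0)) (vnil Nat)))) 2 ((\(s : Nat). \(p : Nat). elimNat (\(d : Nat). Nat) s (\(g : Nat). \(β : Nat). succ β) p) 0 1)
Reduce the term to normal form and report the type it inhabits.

normal form:
  3
type:
  Nat
observation: the leftmost-outermost redex is an elimVec iota-redex, and normalization takes 31 steps.


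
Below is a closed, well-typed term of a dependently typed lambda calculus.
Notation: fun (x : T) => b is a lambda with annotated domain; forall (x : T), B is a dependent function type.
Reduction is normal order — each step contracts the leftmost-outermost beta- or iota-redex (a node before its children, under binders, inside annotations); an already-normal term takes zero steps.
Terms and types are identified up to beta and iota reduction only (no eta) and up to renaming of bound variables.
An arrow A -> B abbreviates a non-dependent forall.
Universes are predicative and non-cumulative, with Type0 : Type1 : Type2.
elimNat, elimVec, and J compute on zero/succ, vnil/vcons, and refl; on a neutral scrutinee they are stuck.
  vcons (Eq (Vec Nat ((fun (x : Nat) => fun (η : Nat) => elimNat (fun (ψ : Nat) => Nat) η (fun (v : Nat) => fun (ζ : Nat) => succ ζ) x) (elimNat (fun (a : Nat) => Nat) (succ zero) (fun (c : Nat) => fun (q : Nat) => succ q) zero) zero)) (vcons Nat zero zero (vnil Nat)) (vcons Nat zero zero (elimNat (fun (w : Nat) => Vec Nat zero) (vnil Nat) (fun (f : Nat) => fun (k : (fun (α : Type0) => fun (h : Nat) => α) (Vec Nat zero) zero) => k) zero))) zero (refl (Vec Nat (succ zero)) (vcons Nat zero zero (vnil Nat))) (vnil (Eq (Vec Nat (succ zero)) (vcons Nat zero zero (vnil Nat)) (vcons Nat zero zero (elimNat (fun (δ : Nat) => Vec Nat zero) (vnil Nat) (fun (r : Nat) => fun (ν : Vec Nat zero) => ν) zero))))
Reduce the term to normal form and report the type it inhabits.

reduced normal form:
  vcons (Eq (Vec Nat (succ zero)) (vcons Nat zero zero (vnil Nat)) (vcons Nat zero zero (vnil Nat))) zero (refl (Vec Nat (succ zero)) (vcons Nat zero zero (vnil Nat))) (vnil (Eq (Vec Nat (succ zero)) (vcons Nat zero zero (vnil Nat)) (vcons Nat zero zero (vnil Nat))))
type:
  Vec (Eq (Vec Nat (succ zero)) (vcons Nat zero zero (vnil Nat)) (vcons Nat zero zero (vnil Nat))) (succ zero)
observation: reduction starts at a beta-redex, and 9 normal-order steps reach the normal form.


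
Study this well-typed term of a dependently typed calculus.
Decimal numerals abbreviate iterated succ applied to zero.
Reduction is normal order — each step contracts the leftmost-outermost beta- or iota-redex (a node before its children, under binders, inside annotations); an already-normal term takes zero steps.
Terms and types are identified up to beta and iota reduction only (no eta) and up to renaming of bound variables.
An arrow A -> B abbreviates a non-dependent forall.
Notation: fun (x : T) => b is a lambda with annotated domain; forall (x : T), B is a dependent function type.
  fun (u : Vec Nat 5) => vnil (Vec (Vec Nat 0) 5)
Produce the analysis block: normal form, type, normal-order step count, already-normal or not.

resulting normal form:
  fun (u : Vec Nat 5) => vnil (Vec (Vec Nat 0) 5)
type:
  Vec Nat 5 -> Vec (Vec (Vec Nat 0) 5) 0
reduction steps (normal order): 0
started in normal form: yes


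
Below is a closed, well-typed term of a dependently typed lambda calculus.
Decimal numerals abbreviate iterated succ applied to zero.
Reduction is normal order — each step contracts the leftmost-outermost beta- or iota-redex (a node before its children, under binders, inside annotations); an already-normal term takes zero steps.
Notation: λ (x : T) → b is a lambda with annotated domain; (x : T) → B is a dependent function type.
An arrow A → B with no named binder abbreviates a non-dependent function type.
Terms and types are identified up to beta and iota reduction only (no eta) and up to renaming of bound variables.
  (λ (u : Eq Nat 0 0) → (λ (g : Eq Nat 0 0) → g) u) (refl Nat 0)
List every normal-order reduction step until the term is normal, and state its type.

normal-order reduction:
  (λ (u : Eq Nat 0 0) → (λ (g : Eq Nat 0 0) → g) u) (refl Nat 0)
  ~> (λ (u : Eq Nat 0 0) → u) (refl Nat 0)
  ~> refl Nat 0
inferred type:
  Eq Nat 0 0


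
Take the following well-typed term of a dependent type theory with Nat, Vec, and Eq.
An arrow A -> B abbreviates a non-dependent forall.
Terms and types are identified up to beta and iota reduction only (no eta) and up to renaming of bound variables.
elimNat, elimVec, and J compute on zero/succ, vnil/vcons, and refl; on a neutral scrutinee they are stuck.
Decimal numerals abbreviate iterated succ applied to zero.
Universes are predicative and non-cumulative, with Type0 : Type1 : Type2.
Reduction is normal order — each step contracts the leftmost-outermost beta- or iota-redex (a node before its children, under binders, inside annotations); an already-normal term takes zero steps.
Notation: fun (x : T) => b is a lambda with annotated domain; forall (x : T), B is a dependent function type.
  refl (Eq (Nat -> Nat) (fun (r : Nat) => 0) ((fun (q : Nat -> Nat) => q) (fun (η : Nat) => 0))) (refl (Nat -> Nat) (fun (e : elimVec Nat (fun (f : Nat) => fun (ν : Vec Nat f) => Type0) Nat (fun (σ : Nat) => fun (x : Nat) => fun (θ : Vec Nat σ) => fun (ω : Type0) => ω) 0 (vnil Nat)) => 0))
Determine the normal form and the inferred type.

normal form:
  refl (Eq (Nat -> Nat) (fun (r : Nat) => 0) (fun (q : Nat) => 0)) (refl (Nat -> Nat) (fun (η : Nat) => 0))
the term's type:
  Eq (Eq (Nat -> Nat) (fun (r : Nat) => 0) (fun (q : Nat) => 0)) (refl (Nat -> Nat) (fun (η : Nat) => 0)) (refl (Nat -> Nat) (fun (e : Nat) => 0))
observation: the first redex contracted is a beta-redex; the normal form is reached in 2 normal-order steps.


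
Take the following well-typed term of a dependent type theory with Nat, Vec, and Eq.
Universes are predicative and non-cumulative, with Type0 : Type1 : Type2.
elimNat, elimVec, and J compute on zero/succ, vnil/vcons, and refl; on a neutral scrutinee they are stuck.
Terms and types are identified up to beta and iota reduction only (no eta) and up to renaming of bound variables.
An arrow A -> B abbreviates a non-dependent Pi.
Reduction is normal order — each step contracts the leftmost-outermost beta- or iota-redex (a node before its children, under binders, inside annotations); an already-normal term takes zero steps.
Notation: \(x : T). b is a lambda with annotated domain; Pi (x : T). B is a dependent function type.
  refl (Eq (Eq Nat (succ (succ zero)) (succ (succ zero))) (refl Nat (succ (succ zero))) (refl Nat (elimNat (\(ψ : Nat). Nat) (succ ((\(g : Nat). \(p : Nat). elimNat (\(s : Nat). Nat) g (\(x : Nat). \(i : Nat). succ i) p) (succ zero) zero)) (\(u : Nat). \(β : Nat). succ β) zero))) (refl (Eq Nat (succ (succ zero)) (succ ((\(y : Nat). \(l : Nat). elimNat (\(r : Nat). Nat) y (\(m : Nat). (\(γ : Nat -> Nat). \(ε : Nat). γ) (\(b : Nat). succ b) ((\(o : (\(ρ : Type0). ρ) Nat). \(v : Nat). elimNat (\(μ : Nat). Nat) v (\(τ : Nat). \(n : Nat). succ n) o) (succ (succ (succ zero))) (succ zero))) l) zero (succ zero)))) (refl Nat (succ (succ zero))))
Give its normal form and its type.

normal form:
  refl (Eq (Eq Nat (succ (succ zero)) (succ (succ zero))) (refl Nat (succ (succ zero))) (refl Nat (succ (succ zero)))) (refl (Eq Nat (succ (succ zero)) (succ (succ zero))) (refl Nat (succ (succ zero))))
the term's type:
  Eq (Eq (Eq Nat (succ (succ zero)) (succ (succ zero))) (refl Nat (succ (succ zero))) (refl Nat (succ (succ zero)))) (refl (Eq Nat (succ (succ zero)) (succ (succ zero))) (refl Nat (succ (succ zero)))) (refl (Eq Nat (succ (succ zero)) (succ (succ zero))) (refl Nat (succ (succ zero))))
observation: the leftmost-outermost redex is an elimNat iota-redex, and normalization takes 12 steps.


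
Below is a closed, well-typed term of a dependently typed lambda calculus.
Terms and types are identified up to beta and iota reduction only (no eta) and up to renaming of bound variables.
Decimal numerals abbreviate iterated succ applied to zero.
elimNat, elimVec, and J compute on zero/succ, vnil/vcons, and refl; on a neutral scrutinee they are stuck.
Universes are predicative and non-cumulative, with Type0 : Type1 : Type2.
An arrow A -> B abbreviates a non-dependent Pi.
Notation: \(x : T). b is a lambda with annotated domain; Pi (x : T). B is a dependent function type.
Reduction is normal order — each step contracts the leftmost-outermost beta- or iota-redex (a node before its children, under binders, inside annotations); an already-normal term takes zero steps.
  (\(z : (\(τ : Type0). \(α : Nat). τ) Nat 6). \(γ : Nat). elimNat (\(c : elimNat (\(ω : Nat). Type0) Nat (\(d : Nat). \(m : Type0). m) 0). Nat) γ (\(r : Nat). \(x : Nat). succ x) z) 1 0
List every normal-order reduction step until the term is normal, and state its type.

normal-order reduction:
  (\(z : (\(τ : Type0). \(α : Nat). τ) Nat 6). \(γ : Nat). elimNat (\(c : elimNat (\(ω : Nat). Type0) Nat (\(d : Nat). \(m : Type0). m) 0). Nat) γ (\(r : Nat). \(x : Nat). succ x) z) 1 0
  ~> (\(z : Nat). elimNat (\(τ : elimNat (\(α : Nat). Type0) Nat (\(γ : Nat). \(c : Type0). c) 0). Nat) z (\(ω : Nat). \(d : Nat). succ d) 1) 0
  ~> elimNat (\(z : elimNat (\(τ : Nat). Type0) Nat (\(α : Nat). \(γ : Type0). γ) 0). Nat) 0 (\(c : Nat). \(ω : Nat). succ ω) 1
  ~> (\(z : Nat). \(τ : Nat). succ τ) 0 (elimNat (\(α : elimNat (\(γ : Nat). Type0) Nat (\(c : Nat). \(ω : Type0). ω) 0). Nat) 0 (\(d : Nat). \(m : Nat). succ m) 0)
  ~> (\(z : Nat). succ z) (elimNat (\(τ : elimNat (\(α : Nat). Type0) Nat (\(γ : Nat). \(c : Type0). c) 0). Nat) 0 (\(ω : Nat). \(d : Nat). succ d) 0)
  ~> succ (elimNat (\(z : elimNat (\(τ : Nat). Type0) Nat (\(α : Nat). \(γ : Type0). γ) 0). Nat) 0 (\(c : Nat). \(ω : Nat). succ ω) 0)
  ~> 1
inferred type:
  Nat


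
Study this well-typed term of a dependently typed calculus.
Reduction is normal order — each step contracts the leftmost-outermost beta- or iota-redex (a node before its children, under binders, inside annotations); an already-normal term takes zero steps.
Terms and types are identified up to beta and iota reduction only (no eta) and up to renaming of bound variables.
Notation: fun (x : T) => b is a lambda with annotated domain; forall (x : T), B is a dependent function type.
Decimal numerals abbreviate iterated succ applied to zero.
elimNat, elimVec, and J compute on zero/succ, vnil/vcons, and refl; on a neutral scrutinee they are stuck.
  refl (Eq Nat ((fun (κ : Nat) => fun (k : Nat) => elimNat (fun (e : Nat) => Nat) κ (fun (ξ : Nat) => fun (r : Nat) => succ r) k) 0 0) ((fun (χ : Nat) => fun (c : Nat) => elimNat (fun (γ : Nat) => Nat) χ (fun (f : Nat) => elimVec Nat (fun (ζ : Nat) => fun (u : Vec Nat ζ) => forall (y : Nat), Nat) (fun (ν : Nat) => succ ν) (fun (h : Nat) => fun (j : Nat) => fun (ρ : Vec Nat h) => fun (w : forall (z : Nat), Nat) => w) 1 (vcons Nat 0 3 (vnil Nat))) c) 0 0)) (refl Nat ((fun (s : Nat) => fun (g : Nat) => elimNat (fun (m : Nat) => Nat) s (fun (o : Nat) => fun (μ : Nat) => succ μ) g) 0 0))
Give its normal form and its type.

normal form:
  refl (Eq Nat 0 0) (refl Nat 0)
inferred type:
  Eq (Eq Nat 0 0) (refl Nat 0) (refl Nat 0)


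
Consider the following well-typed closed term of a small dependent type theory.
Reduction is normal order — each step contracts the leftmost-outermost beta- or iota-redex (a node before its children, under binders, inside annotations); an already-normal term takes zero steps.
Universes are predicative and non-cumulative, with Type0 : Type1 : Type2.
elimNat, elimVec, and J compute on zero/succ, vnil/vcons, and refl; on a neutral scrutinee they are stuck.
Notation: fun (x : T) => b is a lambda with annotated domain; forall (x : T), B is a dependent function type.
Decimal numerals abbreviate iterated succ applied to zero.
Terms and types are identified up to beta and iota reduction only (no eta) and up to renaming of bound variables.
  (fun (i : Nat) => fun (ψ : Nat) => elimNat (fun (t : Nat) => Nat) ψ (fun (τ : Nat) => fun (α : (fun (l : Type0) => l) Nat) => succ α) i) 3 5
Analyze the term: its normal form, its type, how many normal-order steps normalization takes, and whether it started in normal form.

resulting normal form:
  8
inferred type:
  Nat
normal-order step count: 12
already normal: no
first contracted redex: a beta-redex


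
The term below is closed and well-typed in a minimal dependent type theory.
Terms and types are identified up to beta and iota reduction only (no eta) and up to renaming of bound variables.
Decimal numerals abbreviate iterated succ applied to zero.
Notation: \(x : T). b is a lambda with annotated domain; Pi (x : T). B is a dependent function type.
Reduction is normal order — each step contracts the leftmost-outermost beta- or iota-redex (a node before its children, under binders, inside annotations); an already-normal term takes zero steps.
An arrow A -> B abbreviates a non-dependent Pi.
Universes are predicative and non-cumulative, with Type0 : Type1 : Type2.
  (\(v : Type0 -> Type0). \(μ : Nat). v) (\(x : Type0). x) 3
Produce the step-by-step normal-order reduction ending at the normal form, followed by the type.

normal-order reduction sequence:
  (\(v : Type0 -> Type0). \(μ : Nat). v) (\(x : Type0). x) 3
  ~> (\(v : Nat). \(μ : Type0). μ) 3
  ~> \(v : Type0). v
type:
  Type0 -> Type0


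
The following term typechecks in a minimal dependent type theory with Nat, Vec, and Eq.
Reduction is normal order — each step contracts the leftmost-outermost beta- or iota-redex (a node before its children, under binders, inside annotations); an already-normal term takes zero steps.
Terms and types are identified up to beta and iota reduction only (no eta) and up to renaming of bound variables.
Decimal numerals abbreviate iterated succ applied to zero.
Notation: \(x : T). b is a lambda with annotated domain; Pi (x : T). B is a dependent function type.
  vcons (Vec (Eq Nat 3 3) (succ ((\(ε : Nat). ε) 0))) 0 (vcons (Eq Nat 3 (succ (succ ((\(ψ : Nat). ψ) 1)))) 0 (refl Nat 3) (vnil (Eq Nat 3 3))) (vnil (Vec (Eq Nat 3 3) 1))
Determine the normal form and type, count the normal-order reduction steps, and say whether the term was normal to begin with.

normal form:
  vcons (Vec (Eq Nat 3 3) 1) 0 (vcons (Eq Nat 3 3) 0 (refl Nat 3) (vnil (Eq Nat 3 3))) (vnil (Vec (Eq Nat 3 3) 1))
inferred type:
  Vec (Vec (Eq Nat 3 3) 1) 1
steps to reach normal form (normal order): 2
already normal: no
first redex: a beta-redex


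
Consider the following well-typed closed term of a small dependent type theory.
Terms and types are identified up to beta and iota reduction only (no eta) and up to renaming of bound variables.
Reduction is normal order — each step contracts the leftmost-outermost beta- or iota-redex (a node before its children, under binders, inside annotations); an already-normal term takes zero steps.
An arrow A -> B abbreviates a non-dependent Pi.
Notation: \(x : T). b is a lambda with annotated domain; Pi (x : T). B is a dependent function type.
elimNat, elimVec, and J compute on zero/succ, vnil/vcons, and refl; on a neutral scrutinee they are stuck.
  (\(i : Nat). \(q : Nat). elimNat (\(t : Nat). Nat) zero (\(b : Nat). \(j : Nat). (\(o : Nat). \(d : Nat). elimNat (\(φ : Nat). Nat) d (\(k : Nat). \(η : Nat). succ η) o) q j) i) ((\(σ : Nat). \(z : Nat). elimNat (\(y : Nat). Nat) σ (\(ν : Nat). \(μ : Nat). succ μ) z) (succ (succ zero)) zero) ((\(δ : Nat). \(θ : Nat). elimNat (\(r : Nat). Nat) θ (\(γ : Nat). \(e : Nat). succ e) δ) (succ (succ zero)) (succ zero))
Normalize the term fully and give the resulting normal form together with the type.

reduced normal form:
  succ (succ (succ (succ (succ (succ zero)))))
type:
  Nat
observation: 33 normal-order steps separate the term from its normal form.


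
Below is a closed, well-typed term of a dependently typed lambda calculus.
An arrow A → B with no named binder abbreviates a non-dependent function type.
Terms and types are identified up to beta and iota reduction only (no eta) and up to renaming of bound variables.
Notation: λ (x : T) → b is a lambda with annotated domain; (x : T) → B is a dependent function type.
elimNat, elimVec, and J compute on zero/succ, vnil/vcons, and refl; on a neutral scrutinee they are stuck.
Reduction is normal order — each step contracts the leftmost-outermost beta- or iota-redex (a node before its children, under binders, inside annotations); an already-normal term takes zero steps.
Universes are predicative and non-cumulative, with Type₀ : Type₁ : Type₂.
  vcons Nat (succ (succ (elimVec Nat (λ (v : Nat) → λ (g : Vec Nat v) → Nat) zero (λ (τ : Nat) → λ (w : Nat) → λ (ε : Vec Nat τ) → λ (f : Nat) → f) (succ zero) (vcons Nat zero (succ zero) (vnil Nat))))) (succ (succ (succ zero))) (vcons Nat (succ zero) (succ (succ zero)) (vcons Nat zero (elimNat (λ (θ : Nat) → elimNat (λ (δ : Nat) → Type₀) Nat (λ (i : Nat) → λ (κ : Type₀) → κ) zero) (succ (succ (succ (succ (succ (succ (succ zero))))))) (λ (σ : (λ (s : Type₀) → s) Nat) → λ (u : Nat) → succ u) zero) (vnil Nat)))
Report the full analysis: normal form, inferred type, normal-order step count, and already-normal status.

reduced normal form:
  vcons Nat (succ (succ zero)) (succ (succ (succ zero))) (vcons Nat (succ zero) (succ (succ zero)) (vcons Nat zero (succ (succ (succ (succ (succ (succ (succ zero))))))) (vnil Nat)))
the term's type:
  Vec Nat (succ (succ (succ zero)))
reduction steps (normal order): 7
started in normal form: no
first redex: an elimVec iota-redex


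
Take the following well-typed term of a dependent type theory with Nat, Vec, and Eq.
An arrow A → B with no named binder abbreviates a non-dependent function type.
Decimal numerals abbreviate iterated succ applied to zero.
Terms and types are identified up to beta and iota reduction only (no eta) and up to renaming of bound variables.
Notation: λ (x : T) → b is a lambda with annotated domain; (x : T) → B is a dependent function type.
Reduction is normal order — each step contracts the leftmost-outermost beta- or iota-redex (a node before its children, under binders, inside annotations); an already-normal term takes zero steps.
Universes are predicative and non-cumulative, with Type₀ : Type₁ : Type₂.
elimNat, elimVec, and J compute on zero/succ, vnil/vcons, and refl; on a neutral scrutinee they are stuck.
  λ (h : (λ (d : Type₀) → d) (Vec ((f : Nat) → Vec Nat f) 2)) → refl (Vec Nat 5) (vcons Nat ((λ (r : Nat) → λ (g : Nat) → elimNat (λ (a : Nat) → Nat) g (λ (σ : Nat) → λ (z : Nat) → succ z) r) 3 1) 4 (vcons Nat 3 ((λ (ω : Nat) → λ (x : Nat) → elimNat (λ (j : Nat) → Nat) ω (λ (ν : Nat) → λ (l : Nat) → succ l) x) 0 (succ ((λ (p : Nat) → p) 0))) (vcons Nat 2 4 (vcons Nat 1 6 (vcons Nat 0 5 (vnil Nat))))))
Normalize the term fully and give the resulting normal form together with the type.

normal form:
  λ (h : Vec ((d : Nat) → Vec Nat d) 2) → refl (Vec Nat 5) (vcons Nat 4 4 (vcons Nat 3 1 (vcons Nat 2 4 (vcons Nat 1 6 (vcons Nat 0 5 (vnil Nat))))))
type:
  Vec ((h : Nat) → Vec Nat h) 2 → Eq (Vec Nat 5) (vcons Nat 4 4 (vcons Nat 3 1 (vcons Nat 2 4 (vcons Nat 1 6 (vcons Nat 0 5 (vnil Nat)))))) (vcons Nat 4 4 (vcons Nat 3 1 (vcons Nat 2 4 (vcons Nat 1 6 (vcons Nat 0 5 (vnil Nat))))))
observation: the term reaches its normal form after 20 normal-order steps.


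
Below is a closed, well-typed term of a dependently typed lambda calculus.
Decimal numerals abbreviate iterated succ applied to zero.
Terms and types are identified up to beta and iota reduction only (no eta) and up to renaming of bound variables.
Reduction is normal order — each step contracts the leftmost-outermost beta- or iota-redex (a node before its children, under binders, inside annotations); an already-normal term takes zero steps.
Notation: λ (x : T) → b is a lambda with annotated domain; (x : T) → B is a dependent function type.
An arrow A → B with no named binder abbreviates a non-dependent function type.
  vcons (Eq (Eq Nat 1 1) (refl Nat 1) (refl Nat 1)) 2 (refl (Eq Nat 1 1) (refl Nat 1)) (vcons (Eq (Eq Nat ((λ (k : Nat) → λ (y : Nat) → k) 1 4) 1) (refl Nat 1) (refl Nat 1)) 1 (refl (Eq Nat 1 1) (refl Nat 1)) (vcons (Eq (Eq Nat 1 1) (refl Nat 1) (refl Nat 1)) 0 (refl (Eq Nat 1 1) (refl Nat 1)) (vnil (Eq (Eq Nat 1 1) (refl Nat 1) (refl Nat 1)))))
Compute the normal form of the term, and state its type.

resulting normal form:
  vcons (Eq (Eq Nat 1 1) (refl Nat 1) (refl Nat 1)) 2 (refl (Eq Nat 1 1) (refl Nat 1)) (vcons (Eq (Eq Nat 1 1) (refl Nat 1) (refl Nat 1)) 1 (refl (Eq Nat 1 1) (refl Nat 1)) (vcons (Eq (Eq Nat 1 1) (refl Nat 1) (refl Nat 1)) 0 (refl (Eq Nat 1 1) (refl Nat 1)) (vnil (Eq (Eq Nat 1 1) (refl Nat 1) (refl Nat 1)))))
the term's type:
  Vec (Eq (Eq Nat 1 1) (refl Nat 1) (refl Nat 1)) 3
observation: normalization takes exactly 2 steps under the normal-order strategy.


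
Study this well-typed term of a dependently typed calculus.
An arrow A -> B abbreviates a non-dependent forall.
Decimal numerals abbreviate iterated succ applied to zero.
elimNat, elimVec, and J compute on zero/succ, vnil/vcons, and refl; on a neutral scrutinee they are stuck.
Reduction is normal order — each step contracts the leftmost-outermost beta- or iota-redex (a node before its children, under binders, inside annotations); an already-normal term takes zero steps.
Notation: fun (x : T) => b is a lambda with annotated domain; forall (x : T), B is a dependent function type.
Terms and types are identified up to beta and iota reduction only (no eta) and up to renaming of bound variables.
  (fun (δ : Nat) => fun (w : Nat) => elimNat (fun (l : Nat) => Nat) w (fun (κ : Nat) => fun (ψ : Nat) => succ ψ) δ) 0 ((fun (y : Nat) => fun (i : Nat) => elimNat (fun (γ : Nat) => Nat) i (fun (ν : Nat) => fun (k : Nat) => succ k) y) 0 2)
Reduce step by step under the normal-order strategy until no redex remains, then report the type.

normal-order reduction:
  (fun (δ : Nat) => fun (w : Nat) => elimNat (fun (l : Nat) => Nat) w (fun (κ : Nat) => fun (ψ : Nat) => succ ψ) δ) 0 ((fun (y : Nat) => fun (i : Nat) => elimNat (fun (γ : Nat) => Nat) i (fun (ν : Nat) => fun (k : Nat) => succ k) y) 0 2)
  ~> (fun (δ : Nat) => elimNat (fun (w : Nat) => Nat) δ (fun (l : Nat) => fun (κ : Nat) => succ κ) 0) ((fun (ψ : Nat) => fun (y : Nat) => elimNat (fun (i : Nat) => Nat) y (fun (γ : Nat) => fun (ν : Nat) => succ ν) ψ) 0 2)
  ~> elimNat (fun (δ : Nat) => Nat) ((fun (w : Nat) => fun (l : Nat) => elimNat (fun (κ : Nat) => Nat) l (fun (ψ : Nat) => fun (y : Nat) => succ y) w) 0 2) (fun (i : Nat) => fun (γ : Nat) => succ γ) 0
  ~> (fun (δ : Nat) => fun (w : Nat) => elimNat (fun (l : Nat) => Nat) w (fun (κ : Nat) => fun (ψ : Nat) => succ ψ) δ) 0 2
  ~> (fun (δ : Nat) => elimNat (fun (w : Nat) => Nat) δ (fun (l : Nat) => fun (κ : Nat) => succ κ) 0) 2
  ~> elimNat (fun (δ : Nat) => Nat) 2 (fun (w : Nat) => fun (l : Nat) => succ l) 0
  ~> 2
type:
  Nat


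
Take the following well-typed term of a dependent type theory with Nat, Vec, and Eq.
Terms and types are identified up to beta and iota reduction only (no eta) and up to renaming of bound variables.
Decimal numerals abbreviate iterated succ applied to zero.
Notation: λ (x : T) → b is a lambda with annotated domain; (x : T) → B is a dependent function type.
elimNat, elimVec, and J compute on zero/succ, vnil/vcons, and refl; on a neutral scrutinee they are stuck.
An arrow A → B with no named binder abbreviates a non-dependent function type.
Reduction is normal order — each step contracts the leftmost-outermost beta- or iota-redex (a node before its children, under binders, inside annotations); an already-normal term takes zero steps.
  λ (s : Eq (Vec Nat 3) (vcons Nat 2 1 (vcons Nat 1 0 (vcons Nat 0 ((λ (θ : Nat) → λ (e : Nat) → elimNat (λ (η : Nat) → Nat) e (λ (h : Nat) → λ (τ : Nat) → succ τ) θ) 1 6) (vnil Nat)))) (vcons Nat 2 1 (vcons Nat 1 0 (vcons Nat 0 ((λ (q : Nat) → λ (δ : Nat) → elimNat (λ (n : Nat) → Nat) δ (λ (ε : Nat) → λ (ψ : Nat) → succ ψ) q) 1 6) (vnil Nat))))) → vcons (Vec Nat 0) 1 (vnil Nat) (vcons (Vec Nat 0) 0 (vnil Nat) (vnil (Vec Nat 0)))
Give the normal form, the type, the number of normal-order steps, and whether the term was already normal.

normal form:
  λ (s : Eq (Vec Nat 3) (vcons Nat 2 1 (vcons Nat 1 0 (vcons Nat 0 7 (vnil Nat)))) (vcons Nat 2 1 (vcons Nat 1 0 (vcons Nat 0 7 (vnil Nat))))) → vcons (Vec Nat 0) 1 (vnil Nat) (vcons (Vec Nat 0) 0 (vnil Nat) (vnil (Vec Nat 0)))
the term's type:
  Eq (Vec Nat 3) (vcons Nat 2 1 (vcons Nat 1 0 (vcons Nat 0 7 (vnil Nat)))) (vcons Nat 2 1 (vcons Nat 1 0 (vcons Nat 0 7 (vnil Nat)))) → Vec (Vec Nat 0) 2
reduction steps (normal order): 12
term was already normal: no
first redex: a beta-redex


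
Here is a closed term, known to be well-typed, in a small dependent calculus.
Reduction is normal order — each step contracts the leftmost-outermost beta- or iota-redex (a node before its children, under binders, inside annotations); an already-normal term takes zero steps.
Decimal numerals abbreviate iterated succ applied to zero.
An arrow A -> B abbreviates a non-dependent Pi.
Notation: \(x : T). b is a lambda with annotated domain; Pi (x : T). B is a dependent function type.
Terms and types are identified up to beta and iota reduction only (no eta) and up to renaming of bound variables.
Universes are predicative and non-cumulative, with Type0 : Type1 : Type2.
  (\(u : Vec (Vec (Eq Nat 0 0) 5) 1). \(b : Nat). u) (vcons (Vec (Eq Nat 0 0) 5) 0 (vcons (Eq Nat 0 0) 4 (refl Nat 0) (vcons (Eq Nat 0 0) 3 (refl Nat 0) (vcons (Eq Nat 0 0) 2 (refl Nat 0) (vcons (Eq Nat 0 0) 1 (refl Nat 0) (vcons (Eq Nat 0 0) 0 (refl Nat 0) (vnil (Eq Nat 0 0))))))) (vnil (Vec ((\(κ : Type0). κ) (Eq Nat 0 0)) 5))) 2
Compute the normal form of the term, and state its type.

reduced normal form:
  vcons (Vec (Eq Nat 0 0) 5) 0 (vcons (Eq Nat 0 0) 4 (refl Nat 0) (vcons (Eq Nat 0 0) 3 (refl Nat 0) (vcons (Eq Nat 0 0) 2 (refl Nat 0) (vcons (Eq Nat 0 0) 1 (refl Nat 0) (vcons (Eq Nat 0 0) 0 (refl Nat 0) (vnil (Eq Nat 0 0))))))) (vnil (Vec (Eq Nat 0 0) 5))
type:
  Vec (Vec (Eq Nat 0 0) 5) 1
observation: the term reaches its normal form after 3 normal-order steps.


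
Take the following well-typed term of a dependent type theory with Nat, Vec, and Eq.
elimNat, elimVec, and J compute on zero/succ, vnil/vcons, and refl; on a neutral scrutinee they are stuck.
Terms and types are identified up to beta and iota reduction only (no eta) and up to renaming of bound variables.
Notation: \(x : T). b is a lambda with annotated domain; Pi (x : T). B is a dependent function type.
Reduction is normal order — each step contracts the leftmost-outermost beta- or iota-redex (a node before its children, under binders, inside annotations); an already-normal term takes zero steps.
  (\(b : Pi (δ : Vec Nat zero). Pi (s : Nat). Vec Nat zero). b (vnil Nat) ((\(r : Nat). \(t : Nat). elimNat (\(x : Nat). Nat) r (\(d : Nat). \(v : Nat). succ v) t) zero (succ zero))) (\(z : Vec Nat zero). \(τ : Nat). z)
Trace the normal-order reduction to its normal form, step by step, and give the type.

normal-order reduction:
  (\(b : Pi (δ : Vec Nat zero). Pi (s : Nat). Vec Nat zero). b (vnil Nat) ((\(r : Nat). \(t : Nat). elimNat (\(x : Nat). Nat) r (\(d : Nat). \(v : Nat). succ v) t) zero (succ zero))) (\(z : Vec Nat zero). \(τ : Nat). z)
  ~> (\(b : Vec Nat zero). \(δ : Nat). b) (vnil Nat) ((\(s : Nat). \(r : Nat). elimNat (\(t : Nat). Nat) s (\(x : Nat). \(d : Nat). succ d) r) zero (succ zero))
  ~> (\(b : Nat). vnil Nat) ((\(δ : Nat). \(s : Nat). elimNat (\(r : Nat). Nat) δ (\(t : Nat). \(x : Nat). succ x) s) zero (succ zero))
  ~> vnil Nat
inferred type:
  Vec Nat zero


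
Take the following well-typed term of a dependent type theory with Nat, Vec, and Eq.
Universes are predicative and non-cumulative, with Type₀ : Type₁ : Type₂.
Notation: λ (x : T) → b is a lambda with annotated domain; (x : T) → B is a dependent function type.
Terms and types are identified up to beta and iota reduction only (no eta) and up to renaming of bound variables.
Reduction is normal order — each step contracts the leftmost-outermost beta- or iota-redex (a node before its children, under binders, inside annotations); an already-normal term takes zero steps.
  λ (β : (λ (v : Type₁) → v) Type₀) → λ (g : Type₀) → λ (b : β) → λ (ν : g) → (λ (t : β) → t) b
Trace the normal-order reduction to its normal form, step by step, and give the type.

normal-order reduction sequence:
  λ (β : (λ (v : Type₁) → v) Type₀) → λ (g : Type₀) → λ (b : β) → λ (ν : g) → (λ (t : β) → t) b
  ~> λ (β : Type₀) → λ (v : Type₀) → λ (g : β) → λ (b : v) → (λ (ν : β) → ν) g
  ~> λ (β : Type₀) → λ (v : Type₀) → λ (g : β) → λ (b : v) → g
type:
  (β : Type₀) → (v : Type₀) → (g : β) → (b : v) → β


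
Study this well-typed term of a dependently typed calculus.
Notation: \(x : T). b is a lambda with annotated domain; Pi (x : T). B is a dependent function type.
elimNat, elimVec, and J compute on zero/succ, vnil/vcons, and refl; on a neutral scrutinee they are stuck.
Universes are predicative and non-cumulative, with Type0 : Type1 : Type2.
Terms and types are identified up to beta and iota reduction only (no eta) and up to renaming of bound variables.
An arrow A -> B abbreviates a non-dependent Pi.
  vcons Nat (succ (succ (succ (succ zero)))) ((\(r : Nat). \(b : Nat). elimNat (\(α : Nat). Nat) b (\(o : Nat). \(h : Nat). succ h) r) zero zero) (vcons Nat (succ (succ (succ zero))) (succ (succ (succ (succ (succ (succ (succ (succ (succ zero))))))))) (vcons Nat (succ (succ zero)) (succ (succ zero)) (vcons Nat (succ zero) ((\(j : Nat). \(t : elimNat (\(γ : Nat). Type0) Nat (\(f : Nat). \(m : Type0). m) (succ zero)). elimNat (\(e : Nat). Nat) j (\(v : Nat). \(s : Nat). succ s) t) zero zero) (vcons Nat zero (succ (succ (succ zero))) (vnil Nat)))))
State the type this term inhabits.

type:
  Vec Nat (succ (succ (succ (succ (succ zero)))))


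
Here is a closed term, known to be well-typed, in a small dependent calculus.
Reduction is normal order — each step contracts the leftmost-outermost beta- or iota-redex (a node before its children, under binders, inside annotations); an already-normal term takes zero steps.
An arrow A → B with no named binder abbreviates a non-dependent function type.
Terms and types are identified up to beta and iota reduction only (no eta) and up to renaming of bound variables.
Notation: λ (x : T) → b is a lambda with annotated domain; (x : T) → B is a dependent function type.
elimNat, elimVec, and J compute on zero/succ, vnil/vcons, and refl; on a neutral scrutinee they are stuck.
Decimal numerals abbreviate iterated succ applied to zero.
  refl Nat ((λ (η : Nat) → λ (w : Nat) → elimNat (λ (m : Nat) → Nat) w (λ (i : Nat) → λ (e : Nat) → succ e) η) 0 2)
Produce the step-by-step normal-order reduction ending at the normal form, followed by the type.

normal-order reduction:
  refl Nat ((λ (η : Nat) → λ (w : Nat) → elimNat (λ (m : Nat) → Nat) w (λ (i : Nat) → λ (e : Nat) → succ e) η) 0 2)
  ~> refl Nat ((λ (η : Nat) → elimNat (λ (w : Nat) → Nat) η (λ (m : Nat) → λ (i : Nat) → succ i) 0) 2)
  ~> refl Nat (elimNat (λ (η : Nat) → Nat) 2 (λ (w : Nat) → λ (m : Nat) → succ m) 0)
  ~> refl Nat 2
type:
  Eq Nat 2 2


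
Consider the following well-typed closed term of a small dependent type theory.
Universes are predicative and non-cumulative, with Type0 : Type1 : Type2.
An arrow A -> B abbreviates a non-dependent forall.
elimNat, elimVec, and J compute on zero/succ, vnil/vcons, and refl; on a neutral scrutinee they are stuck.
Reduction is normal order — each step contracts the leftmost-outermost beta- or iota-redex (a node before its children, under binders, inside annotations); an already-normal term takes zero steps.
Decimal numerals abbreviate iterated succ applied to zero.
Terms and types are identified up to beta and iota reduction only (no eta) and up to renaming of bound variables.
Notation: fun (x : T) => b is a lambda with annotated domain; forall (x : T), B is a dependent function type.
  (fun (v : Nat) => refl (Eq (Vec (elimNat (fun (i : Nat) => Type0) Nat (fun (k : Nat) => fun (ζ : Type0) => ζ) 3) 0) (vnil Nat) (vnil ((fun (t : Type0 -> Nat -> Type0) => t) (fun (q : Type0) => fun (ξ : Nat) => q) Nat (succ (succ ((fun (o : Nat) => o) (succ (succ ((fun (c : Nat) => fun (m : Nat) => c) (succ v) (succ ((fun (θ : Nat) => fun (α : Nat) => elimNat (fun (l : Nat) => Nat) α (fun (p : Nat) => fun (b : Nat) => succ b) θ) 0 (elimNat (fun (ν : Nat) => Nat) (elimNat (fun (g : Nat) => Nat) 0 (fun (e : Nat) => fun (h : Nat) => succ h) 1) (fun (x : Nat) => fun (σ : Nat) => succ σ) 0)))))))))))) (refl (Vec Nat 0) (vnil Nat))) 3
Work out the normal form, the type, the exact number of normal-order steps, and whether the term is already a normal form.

resulting normal form:
  refl (Eq (Vec Nat 0) (vnil Nat) (vnil Nat)) (refl (Vec Nat 0) (vnil Nat))
the term's type:
  Eq (Eq (Vec Nat 0) (vnil Nat) (vnil Nat)) (refl (Vec Nat 0) (vnil Nat)) (refl (Vec Nat 0) (vnil Nat))
normal-order step count: 14
term was already normal: no
first redex: a beta-redex


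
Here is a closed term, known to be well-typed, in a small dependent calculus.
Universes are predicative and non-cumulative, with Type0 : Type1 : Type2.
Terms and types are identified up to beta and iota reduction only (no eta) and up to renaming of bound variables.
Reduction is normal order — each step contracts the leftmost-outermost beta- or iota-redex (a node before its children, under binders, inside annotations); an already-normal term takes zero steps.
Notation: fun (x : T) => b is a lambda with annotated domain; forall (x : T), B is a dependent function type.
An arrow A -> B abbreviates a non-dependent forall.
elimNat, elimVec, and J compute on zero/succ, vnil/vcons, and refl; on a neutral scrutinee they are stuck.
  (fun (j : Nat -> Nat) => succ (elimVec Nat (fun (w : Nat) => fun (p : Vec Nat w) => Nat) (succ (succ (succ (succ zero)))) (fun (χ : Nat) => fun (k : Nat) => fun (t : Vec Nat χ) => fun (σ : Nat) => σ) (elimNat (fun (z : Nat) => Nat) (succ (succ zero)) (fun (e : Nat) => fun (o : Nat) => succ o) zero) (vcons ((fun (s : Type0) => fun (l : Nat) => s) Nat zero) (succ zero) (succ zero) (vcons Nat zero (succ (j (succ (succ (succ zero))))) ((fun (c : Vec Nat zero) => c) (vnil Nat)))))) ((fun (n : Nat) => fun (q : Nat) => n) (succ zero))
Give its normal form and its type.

resulting normal form:
  succ (succ (succ (succ (succ zero))))
type:
  Nat
observation: 13 normal-order steps normalize the term, beginning with a beta-redex.


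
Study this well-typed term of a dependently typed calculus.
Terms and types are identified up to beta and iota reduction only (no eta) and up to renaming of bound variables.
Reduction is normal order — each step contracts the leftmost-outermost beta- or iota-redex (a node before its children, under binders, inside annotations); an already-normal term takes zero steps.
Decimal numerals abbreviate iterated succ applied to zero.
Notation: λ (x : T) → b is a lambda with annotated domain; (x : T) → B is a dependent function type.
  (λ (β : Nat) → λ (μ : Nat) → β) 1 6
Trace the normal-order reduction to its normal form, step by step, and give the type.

normal-order reduction sequence:
  (λ (β : Nat) → λ (μ : Nat) → β) 1 6
  ~> (λ (β : Nat) → 1) 6
  ~> 1
the term's type:
  Nat


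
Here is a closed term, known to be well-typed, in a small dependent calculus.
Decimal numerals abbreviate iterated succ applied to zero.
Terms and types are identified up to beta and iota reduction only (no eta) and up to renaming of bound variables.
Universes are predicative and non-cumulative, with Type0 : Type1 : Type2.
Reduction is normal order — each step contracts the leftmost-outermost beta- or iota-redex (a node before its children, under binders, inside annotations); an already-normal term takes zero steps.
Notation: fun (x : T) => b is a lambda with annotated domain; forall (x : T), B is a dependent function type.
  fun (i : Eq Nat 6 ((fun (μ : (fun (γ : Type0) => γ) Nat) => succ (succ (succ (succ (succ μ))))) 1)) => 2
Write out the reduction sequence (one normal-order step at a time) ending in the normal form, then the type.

normal-order reduction sequence:
  fun (i : Eq Nat 6 ((fun (μ : (fun (γ : Type0) => γ) Nat) => succ (succ (succ (succ (succ μ))))) 1)) => 2
  ~> fun (i : Eq Nat 6 6) => 2
type:
  forall (i : Eq Nat 6 6), Nat
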